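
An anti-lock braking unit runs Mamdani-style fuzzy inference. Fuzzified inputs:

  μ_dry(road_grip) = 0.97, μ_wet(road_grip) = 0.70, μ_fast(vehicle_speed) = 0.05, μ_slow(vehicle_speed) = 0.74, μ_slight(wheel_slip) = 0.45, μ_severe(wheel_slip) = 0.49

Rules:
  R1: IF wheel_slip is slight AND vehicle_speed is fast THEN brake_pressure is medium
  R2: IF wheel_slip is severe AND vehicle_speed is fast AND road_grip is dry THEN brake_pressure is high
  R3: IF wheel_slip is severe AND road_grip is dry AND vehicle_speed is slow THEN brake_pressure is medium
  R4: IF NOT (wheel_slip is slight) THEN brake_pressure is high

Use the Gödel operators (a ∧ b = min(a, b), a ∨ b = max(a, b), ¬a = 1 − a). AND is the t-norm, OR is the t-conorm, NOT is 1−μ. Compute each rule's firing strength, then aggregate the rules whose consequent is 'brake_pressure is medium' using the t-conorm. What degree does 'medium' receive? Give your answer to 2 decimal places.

R1: slight=0.45, fast=0.05; AND[min(a, b)] → w = 0.05
R2: severe=0.49, fast=0.05, dry=0.97; AND[min(a, b)] → w = 0.05
R3: severe=0.49, dry=0.97, slow=0.74; AND[min(a, b)] → w = 0.49
R4: ¬slight=1−0.45=0.55 → w = 0.55
Rules with consequent 'medium': {R1, R3} → strengths 0.05, 0.49
Aggregate via t-conorm [max(a, b)]: 0.49

0.49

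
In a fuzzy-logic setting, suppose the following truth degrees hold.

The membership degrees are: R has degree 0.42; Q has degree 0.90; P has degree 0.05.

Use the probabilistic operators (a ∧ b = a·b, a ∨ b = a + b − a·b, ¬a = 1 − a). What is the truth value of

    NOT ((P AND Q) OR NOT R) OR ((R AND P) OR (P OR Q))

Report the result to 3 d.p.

P AND Q = a·b on (0.0500, 0.9000) = 0.0450
NOT R = 1 − 0.4200 = 0.5800
(P AND Q) OR NOT R = a + b − a·b on (0.0450, 0.5800) = 0.5989
NOT ((P AND Q) OR NOT R) = 1 − 0.5989 = 0.4011
R AND P = a·b on (0.4200, 0.0500) = 0.0210
P OR Q = a + b − a·b on (0.0500, 0.9000) = 0.9050
(R AND P) OR (P OR Q) = a + b − a·b on (0.0210, 0.9050) = 0.9070
NOT ((P AND Q) OR NOT R) OR ((R AND P) OR (P OR Q)) = a + b − a·b on (0.4011, 0.9070) = 0.9443

0.944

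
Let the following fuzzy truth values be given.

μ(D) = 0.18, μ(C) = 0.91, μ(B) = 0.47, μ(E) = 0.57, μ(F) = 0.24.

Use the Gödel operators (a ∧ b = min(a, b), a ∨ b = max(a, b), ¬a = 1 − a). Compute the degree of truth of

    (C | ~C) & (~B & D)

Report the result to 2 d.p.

~C = 1 − 0.91 = 0.09
C | ~C = max(a, b) on (0.91, 0.09) = 0.91
~B = 1 − 0.47 = 0.53
~B & D = min(a, b) on (0.53, 0.18) = 0.18
(C | ~C) & (~B & D) = min(a, b) on (0.91, 0.18) = 0.18

0.18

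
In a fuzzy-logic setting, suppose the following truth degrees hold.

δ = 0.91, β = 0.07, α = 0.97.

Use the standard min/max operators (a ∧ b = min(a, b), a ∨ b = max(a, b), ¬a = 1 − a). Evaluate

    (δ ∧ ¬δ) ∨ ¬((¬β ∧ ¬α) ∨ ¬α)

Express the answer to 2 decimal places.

0.97

¬δ = 1 − 0.91 = 0.09
δ ∧ ¬δ = min(a, b) on (0.91, 0.09) = 0.09
¬β = 1 − 0.07 = 0.93
¬α = 1 − 0.97 = 0.03
¬β ∧ ¬α = min(a, b) on (0.93, 0.03) = 0.03
¬α = 1 − 0.97 = 0.03
(¬β ∧ ¬α) ∨ ¬α = max(a, b) on (0.03, 0.03) = 0.03
¬((¬β ∧ ¬α) ∨ ¬α) = 1 − 0.03 = 0.97
(δ ∧ ¬δ) ∨ ¬((¬β ∧ ¬α) ∨ ¬α) = max(a, b) on (0.09, 0.97) = 0.97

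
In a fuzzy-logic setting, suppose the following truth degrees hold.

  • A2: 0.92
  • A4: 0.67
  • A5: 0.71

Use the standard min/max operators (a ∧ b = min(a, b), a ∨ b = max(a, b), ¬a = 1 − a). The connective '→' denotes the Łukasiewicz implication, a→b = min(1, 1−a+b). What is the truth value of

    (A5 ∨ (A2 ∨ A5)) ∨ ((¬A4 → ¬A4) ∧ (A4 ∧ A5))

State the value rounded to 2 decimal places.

A2 ∨ A5 = max(a, b) on (0.92, 0.71) = 0.92
A5 ∨ (A2 ∨ A5) = max(a, b) on (0.71, 0.92) = 0.92
¬A4 = 1 − 0.67 = 0.33
¬A4 = 1 − 0.67 = 0.33
¬A4 → ¬A4  [Łukasiewicz: min(1, 1−a+b)] with a=0.33, b=0.33 → 1.00
A4 ∧ A5 = min(a, b) on (0.67, 0.71) = 0.67
(¬A4 → ¬A4) ∧ (A4 ∧ A5) = min(a, b) on (1.00, 0.67) = 0.67
(A5 ∨ (A2 ∨ A5)) ∨ ((¬A4 → ¬A4) ∧ (A4 ∧ A5)) = max(a, b) on (0.92, 0.67) = 0.92

0.92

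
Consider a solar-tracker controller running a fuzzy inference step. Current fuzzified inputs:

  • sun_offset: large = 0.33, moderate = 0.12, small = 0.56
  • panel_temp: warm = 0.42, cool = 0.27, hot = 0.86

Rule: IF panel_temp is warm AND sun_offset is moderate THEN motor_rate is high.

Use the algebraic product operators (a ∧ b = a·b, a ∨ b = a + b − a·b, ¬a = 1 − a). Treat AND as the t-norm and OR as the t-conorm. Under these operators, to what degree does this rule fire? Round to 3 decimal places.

0.050

firing strength: warm=0.42, moderate=0.12; AND[a·b] → w = 0.0504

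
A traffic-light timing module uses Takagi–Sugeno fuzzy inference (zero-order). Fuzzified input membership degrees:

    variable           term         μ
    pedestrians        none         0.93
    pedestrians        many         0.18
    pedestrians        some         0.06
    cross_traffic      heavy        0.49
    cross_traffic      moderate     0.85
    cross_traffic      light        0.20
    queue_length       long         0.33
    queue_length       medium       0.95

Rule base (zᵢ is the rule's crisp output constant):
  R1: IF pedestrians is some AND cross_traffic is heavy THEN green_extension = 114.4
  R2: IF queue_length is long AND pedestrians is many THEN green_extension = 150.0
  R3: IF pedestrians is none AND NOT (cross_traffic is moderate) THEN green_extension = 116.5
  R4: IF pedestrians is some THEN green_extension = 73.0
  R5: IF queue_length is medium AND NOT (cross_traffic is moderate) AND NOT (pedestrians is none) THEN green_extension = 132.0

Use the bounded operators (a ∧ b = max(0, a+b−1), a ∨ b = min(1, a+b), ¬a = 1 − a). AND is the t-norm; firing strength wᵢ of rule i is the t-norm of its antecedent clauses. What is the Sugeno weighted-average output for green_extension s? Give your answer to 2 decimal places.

R1 (z=114.4): some=0.06, heavy=0.49; AND[max(0, a+b−1)] → w = 0.00
R2 (z=150.0): long=0.33, many=0.18; AND[max(0, a+b−1)] → w = 0.00
R3 (z=116.5): none=0.93, ¬moderate=1−0.85=0.15; AND[max(0, a+b−1)] → w = 0.08
R4 (z=73.0): some=0.06 → w = 0.06
R5 (z=132.0): medium=0.95, ¬moderate=1−0.85=0.15, ¬none=1−0.93=0.07; AND[max(0, a+b−1)] → w = 0.00
Weighted average = (0.00·114.4 + 0.00·150.0 + 0.08·116.5 + 0.06·73.0 + 0.00·132.0) / (0.00 + 0.00 + 0.08 + 0.06 + 0.00)
  = 13.7000 / 0.1400 = 97.86

97.86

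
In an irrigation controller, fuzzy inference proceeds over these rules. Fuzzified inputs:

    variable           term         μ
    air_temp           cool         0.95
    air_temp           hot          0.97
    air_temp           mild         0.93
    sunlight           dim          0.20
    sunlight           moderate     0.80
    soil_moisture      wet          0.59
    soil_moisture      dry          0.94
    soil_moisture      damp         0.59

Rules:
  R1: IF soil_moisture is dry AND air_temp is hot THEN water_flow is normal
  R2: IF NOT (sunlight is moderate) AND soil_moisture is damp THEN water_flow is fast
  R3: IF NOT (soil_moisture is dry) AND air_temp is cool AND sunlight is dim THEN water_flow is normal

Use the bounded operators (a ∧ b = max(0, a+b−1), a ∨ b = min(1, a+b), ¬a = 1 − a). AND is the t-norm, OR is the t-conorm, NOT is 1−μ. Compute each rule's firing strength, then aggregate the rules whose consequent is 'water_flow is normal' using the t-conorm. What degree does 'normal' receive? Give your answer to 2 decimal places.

R1: dry=0.94, hot=0.97; AND[max(0, a+b−1)] → w = 0.91
R2: ¬moderate=1−0.80=0.20, damp=0.59; AND[max(0, a+b−1)] → w = 0.00
R3: ¬dry=1−0.94=0.06, cool=0.95, dim=0.20; AND[max(0, a+b−1)] → w = 0.00
Rules with consequent 'normal': {R1, R3} → strengths 0.91, 0.00
Aggregate via t-conorm [min(1, a+b)]: 0.91

0.91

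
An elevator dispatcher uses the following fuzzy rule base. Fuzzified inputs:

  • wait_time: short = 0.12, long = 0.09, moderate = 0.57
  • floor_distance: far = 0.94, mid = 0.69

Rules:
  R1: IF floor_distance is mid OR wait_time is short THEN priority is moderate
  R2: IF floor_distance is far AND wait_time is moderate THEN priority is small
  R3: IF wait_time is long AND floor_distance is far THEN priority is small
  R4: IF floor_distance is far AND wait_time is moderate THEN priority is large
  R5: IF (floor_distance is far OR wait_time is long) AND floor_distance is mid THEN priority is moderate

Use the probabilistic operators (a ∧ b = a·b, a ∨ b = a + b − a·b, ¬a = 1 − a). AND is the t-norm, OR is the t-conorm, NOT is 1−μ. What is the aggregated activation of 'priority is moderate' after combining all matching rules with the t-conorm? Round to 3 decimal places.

R1: mid=0.69, short=0.12; OR[a + b − a·b] → w = 0.7272
R2: far=0.94, moderate=0.57; AND[a·b] → w = 0.5358
R3: long=0.09, far=0.94; AND[a·b] → w = 0.0846
R4: far=0.94, moderate=0.57; AND[a·b] → w = 0.5358
R5: (far=0.94 OR long=0.09) = 0.9454; AND[a·b] with mid=0.69 → w = 0.6523
Rules with consequent 'moderate': {R1, R5} → strengths 0.7272, 0.6523
Aggregate via t-conorm [a + b − a·b]: 0.9052

0.905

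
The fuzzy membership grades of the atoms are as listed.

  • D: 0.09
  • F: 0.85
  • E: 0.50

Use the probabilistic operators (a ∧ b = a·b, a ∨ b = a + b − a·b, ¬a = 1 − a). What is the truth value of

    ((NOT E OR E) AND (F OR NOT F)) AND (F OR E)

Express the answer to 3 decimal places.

NOT E = 1 − 0.5000 = 0.5000
NOT E OR E = a + b − a·b on (0.5000, 0.5000) = 0.7500
NOT F = 1 − 0.8500 = 0.1500
F OR NOT F = a + b − a·b on (0.8500, 0.1500) = 0.8725
(NOT E OR E) AND (F OR NOT F) = a·b on (0.7500, 0.8725) = 0.6544
F OR E = a + b − a·b on (0.8500, 0.5000) = 0.9250
((NOT E OR E) AND (F OR NOT F)) AND (F OR E) = a·b on (0.6544, 0.9250) = 0.6053

0.605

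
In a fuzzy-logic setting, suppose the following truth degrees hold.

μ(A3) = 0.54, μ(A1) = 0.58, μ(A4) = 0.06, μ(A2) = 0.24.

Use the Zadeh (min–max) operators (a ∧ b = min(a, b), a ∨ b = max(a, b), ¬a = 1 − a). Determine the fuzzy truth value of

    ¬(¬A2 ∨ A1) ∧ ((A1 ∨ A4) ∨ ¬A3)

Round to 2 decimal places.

¬A2 = 1 − 0.24 = 0.76
¬A2 ∨ A1 = max(a, b) on (0.76, 0.58) = 0.76
¬(¬A2 ∨ A1) = 1 − 0.76 = 0.24
A1 ∨ A4 = max(a, b) on (0.58, 0.06) = 0.58
¬A3 = 1 − 0.54 = 0.46
(A1 ∨ A4) ∨ ¬A3 = max(a, b) on (0.58, 0.46) = 0.58
¬(¬A2 ∨ A1) ∧ ((A1 ∨ A4) ∨ ¬A3) = min(a, b) on (0.24, 0.58) = 0.24

0.24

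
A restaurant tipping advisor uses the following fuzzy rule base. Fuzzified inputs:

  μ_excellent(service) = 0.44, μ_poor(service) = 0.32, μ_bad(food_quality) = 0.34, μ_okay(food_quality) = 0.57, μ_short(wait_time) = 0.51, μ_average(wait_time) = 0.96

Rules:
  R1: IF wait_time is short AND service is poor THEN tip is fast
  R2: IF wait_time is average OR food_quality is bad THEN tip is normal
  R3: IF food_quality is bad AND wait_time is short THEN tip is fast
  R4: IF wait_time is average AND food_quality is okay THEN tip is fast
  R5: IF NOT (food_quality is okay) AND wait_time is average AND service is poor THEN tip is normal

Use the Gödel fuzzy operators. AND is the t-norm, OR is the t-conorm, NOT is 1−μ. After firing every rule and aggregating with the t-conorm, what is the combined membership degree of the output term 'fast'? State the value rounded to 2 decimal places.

0.57

R1: short=0.51, poor=0.32; AND[min(a, b)] → w = 0.32
R2: average=0.96, bad=0.34; OR[max(a, b)] → w = 0.96
R3: bad=0.34, short=0.51; AND[min(a, b)] → w = 0.34
R4: average=0.96, okay=0.57; AND[min(a, b)] → w = 0.57
R5: ¬okay=1−0.57=0.43, average=0.96, poor=0.32; AND[min(a, b)] → w = 0.32
Rules with consequent 'fast': {R1, R3, R4} → strengths 0.32, 0.34, 0.57
Aggregate via t-conorm [max(a, b)]: 0.57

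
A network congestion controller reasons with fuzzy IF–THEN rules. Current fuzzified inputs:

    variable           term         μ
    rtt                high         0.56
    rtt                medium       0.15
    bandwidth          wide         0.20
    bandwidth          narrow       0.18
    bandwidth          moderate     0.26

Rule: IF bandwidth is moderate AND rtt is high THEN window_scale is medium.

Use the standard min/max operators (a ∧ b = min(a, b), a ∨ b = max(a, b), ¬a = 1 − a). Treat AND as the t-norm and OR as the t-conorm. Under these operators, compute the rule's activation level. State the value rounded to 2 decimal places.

0.26

firing strength: moderate=0.26, high=0.56; AND[min(a, b)] → w = 0.26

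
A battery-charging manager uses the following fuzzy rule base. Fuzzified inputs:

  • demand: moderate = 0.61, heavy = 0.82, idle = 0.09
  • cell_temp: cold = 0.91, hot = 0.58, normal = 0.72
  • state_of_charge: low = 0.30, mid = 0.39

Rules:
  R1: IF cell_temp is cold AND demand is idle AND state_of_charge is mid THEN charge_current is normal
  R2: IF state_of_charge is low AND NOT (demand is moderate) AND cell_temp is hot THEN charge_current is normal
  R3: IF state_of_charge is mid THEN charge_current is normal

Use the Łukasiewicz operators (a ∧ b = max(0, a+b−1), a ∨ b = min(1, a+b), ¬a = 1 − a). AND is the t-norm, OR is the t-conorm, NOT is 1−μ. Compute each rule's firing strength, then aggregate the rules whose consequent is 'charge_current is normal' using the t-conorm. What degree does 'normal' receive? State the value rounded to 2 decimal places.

R1: cold=0.91, idle=0.09, mid=0.39; AND[max(0, a+b−1)] → w = 0.00
R2: low=0.30, ¬moderate=1−0.61=0.39, hot=0.58; AND[max(0, a+b−1)] → w = 0.00
R3: mid=0.39 → w = 0.39
Rules with consequent 'normal': {R1, R2, R3} → strengths 0.00, 0.00, 0.39
Aggregate via t-conorm [min(1, a+b)]: 0.39

0.39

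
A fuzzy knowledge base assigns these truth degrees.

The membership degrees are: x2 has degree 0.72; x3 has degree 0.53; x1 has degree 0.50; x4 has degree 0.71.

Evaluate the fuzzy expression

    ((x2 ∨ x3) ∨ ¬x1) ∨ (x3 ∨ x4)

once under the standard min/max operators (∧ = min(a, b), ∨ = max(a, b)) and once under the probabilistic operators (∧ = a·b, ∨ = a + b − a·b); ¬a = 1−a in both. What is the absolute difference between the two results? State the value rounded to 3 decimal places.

Under standard min/max:
  x2 ∨ x3 = max(a, b) on (0.72, 0.53) = 0.72
  ¬x1 = 1 − 0.50 = 0.50
  (x2 ∨ x3) ∨ ¬x1 = max(a, b) on (0.72, 0.50) = 0.72
  x3 ∨ x4 = max(a, b) on (0.53, 0.71) = 0.71
  ((x2 ∨ x3) ∨ ¬x1) ∨ (x3 ∨ x4) = max(a, b) on (0.72, 0.71) = 0.72
  → value = 0.7200
Under probabilistic:
  x2 ∨ x3 = a + b − a·b on (0.7200, 0.5300) = 0.8684
  ¬x1 = 1 − 0.5000 = 0.5000
  (x2 ∨ x3) ∨ ¬x1 = a + b − a·b on (0.8684, 0.5000) = 0.9342
  x3 ∨ x4 = a + b − a·b on (0.5300, 0.7100) = 0.8637
  ((x2 ∨ x3) ∨ ¬x1) ∨ (x3 ∨ x4) = a + b − a·b on (0.9342, 0.8637) = 0.9910
  → value = 0.9910
|0.7200 − 0.9910| = 0.271

0.271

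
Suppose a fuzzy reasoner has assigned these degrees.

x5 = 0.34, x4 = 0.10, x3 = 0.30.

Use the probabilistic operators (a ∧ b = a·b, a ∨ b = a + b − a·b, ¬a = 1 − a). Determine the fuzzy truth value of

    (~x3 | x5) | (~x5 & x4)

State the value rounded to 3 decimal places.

0.815

~x3 = 1 − 0.3000 = 0.7000
~x3 | x5 = a + b − a·b on (0.7000, 0.3400) = 0.8020
~x5 = 1 − 0.3400 = 0.6600
~x5 & x4 = a·b on (0.6600, 0.1000) = 0.0660
(~x3 | x5) | (~x5 & x4) = a + b − a·b on (0.8020, 0.0660) = 0.8151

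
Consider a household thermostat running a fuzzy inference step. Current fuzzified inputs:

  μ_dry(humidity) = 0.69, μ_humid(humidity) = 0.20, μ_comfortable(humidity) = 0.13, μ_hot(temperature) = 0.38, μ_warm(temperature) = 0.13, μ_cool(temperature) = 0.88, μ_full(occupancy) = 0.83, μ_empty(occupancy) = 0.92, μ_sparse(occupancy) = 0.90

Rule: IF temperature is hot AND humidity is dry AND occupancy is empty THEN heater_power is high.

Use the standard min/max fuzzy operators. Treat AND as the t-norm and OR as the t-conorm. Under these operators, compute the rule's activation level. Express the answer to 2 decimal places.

firing strength: hot=0.38, dry=0.69, empty=0.92; AND[min(a, b)] → w = 0.38

0.38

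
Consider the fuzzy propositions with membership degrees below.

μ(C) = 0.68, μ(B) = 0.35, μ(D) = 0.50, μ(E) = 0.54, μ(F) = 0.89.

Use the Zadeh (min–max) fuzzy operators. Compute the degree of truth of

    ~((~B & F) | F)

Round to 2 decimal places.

~B = 1 − 0.35 = 0.65
~B & F = min(a, b) on (0.65, 0.89) = 0.65
(~B & F) | F = max(a, b) on (0.65, 0.89) = 0.89
~((~B & F) | F) = 1 − 0.89 = 0.11

0.11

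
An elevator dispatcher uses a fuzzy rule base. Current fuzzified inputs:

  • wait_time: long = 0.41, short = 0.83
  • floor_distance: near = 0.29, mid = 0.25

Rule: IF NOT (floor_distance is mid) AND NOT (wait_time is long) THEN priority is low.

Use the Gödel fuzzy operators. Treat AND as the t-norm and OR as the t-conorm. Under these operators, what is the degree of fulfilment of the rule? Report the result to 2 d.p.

0.59

firing strength: ¬mid=1−0.25=0.75, ¬long=1−0.41=0.59; AND[min(a, b)] → w = 0.59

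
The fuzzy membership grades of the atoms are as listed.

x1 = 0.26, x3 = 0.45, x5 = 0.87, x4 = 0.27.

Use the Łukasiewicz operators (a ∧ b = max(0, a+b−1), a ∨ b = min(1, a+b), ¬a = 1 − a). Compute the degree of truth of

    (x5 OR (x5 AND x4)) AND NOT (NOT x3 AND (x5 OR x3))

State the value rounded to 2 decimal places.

x5 AND x4 = max(0, a+b−1) on (0.87, 0.27) = 0.14
x5 OR (x5 AND x4) = min(1, a+b) on (0.87, 0.14) = 1.00
NOT x3 = 1 − 0.45 = 0.55
x5 OR x3 = min(1, a+b) on (0.87, 0.45) = 1.00
NOT x3 AND (x5 OR x3) = max(0, a+b−1) on (0.55, 1.00) = 0.55
NOT (NOT x3 AND (x5 OR x3)) = 1 − 0.55 = 0.45
(x5 OR (x5 AND x4)) AND NOT (NOT x3 AND (x5 OR x3)) = max(0, a+b−1) on (1.00, 0.45) = 0.45

0.45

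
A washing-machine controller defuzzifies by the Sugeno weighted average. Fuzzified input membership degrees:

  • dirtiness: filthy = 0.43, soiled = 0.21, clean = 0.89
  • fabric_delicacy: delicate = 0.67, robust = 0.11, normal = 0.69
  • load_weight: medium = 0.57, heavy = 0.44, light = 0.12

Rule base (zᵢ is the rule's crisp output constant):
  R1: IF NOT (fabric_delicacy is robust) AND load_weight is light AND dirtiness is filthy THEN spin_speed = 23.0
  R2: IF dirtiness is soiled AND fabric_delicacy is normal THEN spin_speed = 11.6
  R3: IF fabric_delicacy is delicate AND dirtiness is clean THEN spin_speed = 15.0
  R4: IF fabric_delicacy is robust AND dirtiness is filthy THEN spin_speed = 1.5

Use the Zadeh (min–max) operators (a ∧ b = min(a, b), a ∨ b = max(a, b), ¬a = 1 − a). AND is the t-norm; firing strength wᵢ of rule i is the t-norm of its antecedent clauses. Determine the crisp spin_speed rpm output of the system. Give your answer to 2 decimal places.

13.88

R1 (z=23.0): ¬robust=1−0.11=0.89, light=0.12, filthy=0.43; AND[min(a, b)] → w = 0.12
R2 (z=11.6): soiled=0.21, normal=0.69; AND[min(a, b)] → w = 0.21
R3 (z=15.0): delicate=0.67, clean=0.89; AND[min(a, b)] → w = 0.67
R4 (z=1.5): robust=0.11, filthy=0.43; AND[min(a, b)] → w = 0.11
Weighted average = (0.12·23.0 + 0.21·11.6 + 0.67·15.0 + 0.11·1.5) / (0.12 + 0.21 + 0.67 + 0.11)
  = 15.4110 / 1.1100 = 13.88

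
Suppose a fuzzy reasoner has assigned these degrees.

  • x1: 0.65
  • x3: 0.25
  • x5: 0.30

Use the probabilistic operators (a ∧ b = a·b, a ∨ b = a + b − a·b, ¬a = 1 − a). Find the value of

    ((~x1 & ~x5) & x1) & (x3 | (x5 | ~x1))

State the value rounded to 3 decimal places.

~x1 = 1 − 0.6500 = 0.3500
~x5 = 1 − 0.3000 = 0.7000
~x1 & ~x5 = a·b on (0.3500, 0.7000) = 0.2450
(~x1 & ~x5) & x1 = a·b on (0.2450, 0.6500) = 0.1592
~x1 = 1 − 0.6500 = 0.3500
x5 | ~x1 = a + b − a·b on (0.3000, 0.3500) = 0.5450
x3 | (x5 | ~x1) = a + b − a·b on (0.2500, 0.5450) = 0.6587
((~x1 & ~x5) & x1) & (x3 | (x5 | ~x1)) = a·b on (0.1592, 0.6587) = 0.1049

0.105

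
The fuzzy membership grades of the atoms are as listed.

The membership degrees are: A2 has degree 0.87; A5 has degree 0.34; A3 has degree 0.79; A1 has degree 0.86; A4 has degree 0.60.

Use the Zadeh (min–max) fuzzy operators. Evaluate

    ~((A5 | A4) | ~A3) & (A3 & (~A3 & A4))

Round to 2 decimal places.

A5 | A4 = max(a, b) on (0.34, 0.60) = 0.60
~A3 = 1 − 0.79 = 0.21
(A5 | A4) | ~A3 = max(a, b) on (0.60, 0.21) = 0.60
~((A5 | A4) | ~A3) = 1 − 0.60 = 0.40
~A3 = 1 − 0.79 = 0.21
~A3 & A4 = min(a, b) on (0.21, 0.60) = 0.21
A3 & (~A3 & A4) = min(a, b) on (0.79, 0.21) = 0.21
~((A5 | A4) | ~A3) & (A3 & (~A3 & A4)) = min(a, b) on (0.40, 0.21) = 0.21

0.21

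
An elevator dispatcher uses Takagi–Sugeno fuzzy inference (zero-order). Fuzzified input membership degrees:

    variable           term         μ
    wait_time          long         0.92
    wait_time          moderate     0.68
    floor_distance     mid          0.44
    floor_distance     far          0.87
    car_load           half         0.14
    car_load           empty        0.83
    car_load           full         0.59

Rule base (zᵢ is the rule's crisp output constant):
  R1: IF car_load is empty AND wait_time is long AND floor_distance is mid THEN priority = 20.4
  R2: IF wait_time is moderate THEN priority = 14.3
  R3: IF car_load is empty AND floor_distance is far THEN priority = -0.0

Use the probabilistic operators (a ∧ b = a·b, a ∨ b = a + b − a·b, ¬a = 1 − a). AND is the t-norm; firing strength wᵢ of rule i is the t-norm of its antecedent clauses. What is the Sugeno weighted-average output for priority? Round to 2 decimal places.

9.54

R1 (z=20.4): empty=0.83, long=0.92, mid=0.44; AND[a·b] → w = 0.3360
R2 (z=14.3): moderate=0.68 → w = 0.6800
R3 (z=-0.0): empty=0.83, far=0.87; AND[a·b] → w = 0.7221
Weighted average = (0.3360·20.4 + 0.6800·14.3 + 0.7221·-0.0) / (0.3360 + 0.6800 + 0.7221)
  = 16.5781 / 1.7381 = 9.54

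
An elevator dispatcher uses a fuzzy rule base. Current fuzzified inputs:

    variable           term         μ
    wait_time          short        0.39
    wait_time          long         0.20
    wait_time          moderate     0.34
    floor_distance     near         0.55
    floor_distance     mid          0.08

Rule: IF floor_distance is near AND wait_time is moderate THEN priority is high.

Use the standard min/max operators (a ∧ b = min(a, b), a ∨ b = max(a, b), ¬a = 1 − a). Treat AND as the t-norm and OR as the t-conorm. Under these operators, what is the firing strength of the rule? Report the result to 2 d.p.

0.34

firing strength: near=0.55, moderate=0.34; AND[min(a, b)] → w = 0.34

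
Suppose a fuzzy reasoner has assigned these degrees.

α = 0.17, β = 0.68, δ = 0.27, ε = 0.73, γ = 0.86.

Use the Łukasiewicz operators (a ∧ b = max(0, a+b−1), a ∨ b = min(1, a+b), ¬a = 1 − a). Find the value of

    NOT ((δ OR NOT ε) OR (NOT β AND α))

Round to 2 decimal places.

0.46

NOT ε = 1 − 0.73 = 0.27
δ OR NOT ε = min(1, a+b) on (0.27, 0.27) = 0.54
NOT β = 1 − 0.68 = 0.32
NOT β AND α = max(0, a+b−1) on (0.32, 0.17) = 0.00
(δ OR NOT ε) OR (NOT β AND α) = min(1, a+b) on (0.54, 0.00) = 0.54
NOT ((δ OR NOT ε) OR (NOT β AND α)) = 1 − 0.54 = 0.46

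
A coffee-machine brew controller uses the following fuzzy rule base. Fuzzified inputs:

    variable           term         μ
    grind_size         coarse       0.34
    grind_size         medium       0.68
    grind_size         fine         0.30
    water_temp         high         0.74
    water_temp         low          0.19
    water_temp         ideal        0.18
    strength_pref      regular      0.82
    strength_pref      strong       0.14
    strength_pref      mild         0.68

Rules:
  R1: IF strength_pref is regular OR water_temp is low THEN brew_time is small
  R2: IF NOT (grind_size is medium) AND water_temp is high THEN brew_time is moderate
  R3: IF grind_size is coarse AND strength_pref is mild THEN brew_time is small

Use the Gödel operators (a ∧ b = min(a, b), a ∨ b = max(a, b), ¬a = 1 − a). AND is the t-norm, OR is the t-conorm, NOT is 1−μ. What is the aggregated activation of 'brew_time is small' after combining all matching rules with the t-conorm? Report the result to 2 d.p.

0.82

R1: regular=0.82, low=0.19; OR[max(a, b)] → w = 0.82
R2: ¬medium=1−0.68=0.32, high=0.74; AND[min(a, b)] → w = 0.32
R3: coarse=0.34, mild=0.68; AND[min(a, b)] → w = 0.34
Rules with consequent 'small': {R1, R3} → strengths 0.82, 0.34
Aggregate via t-conorm [max(a, b)]: 0.82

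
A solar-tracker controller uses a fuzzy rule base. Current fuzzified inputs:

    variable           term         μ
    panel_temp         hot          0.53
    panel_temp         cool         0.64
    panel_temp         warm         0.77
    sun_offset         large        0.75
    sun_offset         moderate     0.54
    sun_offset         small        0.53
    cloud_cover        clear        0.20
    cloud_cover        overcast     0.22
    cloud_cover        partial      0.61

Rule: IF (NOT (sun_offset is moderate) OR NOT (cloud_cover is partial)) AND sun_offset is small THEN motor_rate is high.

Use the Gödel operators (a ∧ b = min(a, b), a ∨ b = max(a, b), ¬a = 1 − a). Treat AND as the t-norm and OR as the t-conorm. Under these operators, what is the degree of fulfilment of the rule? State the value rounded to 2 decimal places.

0.46

firing strength: (¬moderate=1−0.54=0.46 OR ¬partial=1−0.61=0.39) = 0.46; AND[min(a, b)] with small=0.53 → w = 0.46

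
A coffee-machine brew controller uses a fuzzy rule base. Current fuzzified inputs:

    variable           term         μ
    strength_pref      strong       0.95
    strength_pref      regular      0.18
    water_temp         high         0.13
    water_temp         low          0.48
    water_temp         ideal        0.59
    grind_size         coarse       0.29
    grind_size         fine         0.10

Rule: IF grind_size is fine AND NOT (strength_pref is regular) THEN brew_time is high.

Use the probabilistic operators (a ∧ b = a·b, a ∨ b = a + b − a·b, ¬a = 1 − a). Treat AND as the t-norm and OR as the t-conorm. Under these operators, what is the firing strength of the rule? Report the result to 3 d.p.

firing strength: fine=0.10, ¬regular=1−0.18=0.82; AND[a·b] → w = 0.0820

0.082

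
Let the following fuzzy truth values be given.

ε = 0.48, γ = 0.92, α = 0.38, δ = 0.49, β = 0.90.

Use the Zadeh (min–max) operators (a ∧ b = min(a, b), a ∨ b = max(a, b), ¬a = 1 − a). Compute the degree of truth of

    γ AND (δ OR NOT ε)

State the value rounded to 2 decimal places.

0.52

NOT ε = 1 − 0.48 = 0.52
δ OR NOT ε = max(a, b) on (0.49, 0.52) = 0.52
γ AND (δ OR NOT ε) = min(a, b) on (0.92, 0.52) = 0.52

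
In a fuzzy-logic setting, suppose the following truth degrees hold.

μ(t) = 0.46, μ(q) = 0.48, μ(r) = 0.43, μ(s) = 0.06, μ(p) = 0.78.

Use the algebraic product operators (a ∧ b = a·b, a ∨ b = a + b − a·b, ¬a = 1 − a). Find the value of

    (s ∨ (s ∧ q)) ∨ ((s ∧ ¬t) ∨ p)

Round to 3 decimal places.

s ∧ q = a·b on (0.0600, 0.4800) = 0.0288
s ∨ (s ∧ q) = a + b − a·b on (0.0600, 0.0288) = 0.0871
¬t = 1 − 0.4600 = 0.5400
s ∧ ¬t = a·b on (0.0600, 0.5400) = 0.0324
(s ∧ ¬t) ∨ p = a + b − a·b on (0.0324, 0.7800) = 0.7871
(s ∨ (s ∧ q)) ∨ ((s ∧ ¬t) ∨ p) = a + b − a·b on (0.0871, 0.7871) = 0.8057

0.806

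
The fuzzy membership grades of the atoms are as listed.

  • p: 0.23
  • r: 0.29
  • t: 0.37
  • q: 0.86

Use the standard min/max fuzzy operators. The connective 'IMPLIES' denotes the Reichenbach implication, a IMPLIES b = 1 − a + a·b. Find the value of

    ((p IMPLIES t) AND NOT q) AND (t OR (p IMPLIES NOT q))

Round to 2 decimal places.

0.14

p IMPLIES t  [Reichenbach: 1 − a + a·b] with a=0.23, b=0.37 → 0.86
NOT q = 1 − 0.86 = 0.14
(p IMPLIES t) AND NOT q = min(a, b) on (0.86, 0.14) = 0.14
NOT q = 1 − 0.86 = 0.14
p IMPLIES NOT q  [Reichenbach: 1 − a + a·b] with a=0.23, b=0.14 → 0.80
t OR (p IMPLIES NOT q) = max(a, b) on (0.37, 0.80) = 0.80
((p IMPLIES t) AND NOT q) AND (t OR (p IMPLIES NOT q)) = min(a, b) on (0.14, 0.80) = 0.14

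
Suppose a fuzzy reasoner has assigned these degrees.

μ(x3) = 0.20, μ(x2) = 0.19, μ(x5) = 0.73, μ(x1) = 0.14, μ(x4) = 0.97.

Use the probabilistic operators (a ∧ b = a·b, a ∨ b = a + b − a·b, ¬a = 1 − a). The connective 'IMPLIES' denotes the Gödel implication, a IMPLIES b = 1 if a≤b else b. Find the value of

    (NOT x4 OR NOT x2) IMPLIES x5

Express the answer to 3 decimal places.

NOT x4 = 1 − 0.9700 = 0.0300
NOT x2 = 1 − 0.1900 = 0.8100
NOT x4 OR NOT x2 = a + b − a·b on (0.0300, 0.8100) = 0.8157
(NOT x4 OR NOT x2) IMPLIES x5  [Gödel: 1 if a≤b else b] with a=0.8157, b=0.7300 → 0.7300

0.730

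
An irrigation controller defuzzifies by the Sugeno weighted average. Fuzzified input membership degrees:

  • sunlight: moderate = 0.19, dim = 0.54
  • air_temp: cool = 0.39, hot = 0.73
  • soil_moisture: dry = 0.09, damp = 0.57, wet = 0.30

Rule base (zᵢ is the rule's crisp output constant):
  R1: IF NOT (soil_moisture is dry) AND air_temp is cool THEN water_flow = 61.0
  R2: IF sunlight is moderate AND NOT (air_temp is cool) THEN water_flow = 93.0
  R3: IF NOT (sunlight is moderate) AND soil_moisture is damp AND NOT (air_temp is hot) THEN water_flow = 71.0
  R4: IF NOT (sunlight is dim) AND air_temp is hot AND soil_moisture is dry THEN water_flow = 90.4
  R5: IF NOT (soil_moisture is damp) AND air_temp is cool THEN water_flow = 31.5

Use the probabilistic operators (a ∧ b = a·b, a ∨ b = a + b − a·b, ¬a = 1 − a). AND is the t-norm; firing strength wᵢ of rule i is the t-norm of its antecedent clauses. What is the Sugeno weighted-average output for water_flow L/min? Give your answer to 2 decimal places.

R1 (z=61.0): ¬dry=1−0.09=0.91, cool=0.39; AND[a·b] → w = 0.3549
R2 (z=93.0): moderate=0.19, ¬cool=1−0.39=0.61; AND[a·b] → w = 0.1159
R3 (z=71.0): ¬moderate=1−0.19=0.81, damp=0.57, ¬hot=1−0.73=0.27; AND[a·b] → w = 0.1247
R4 (z=90.4): ¬dim=1−0.54=0.46, hot=0.73, dry=0.09; AND[a·b] → w = 0.0302
R5 (z=31.5): ¬damp=1−0.57=0.43, cool=0.39; AND[a·b] → w = 0.1677
Weighted average = (0.3549·61.0 + 0.1159·93.0 + 0.1247·71.0 + 0.0302·90.4 + 0.1677·31.5) / (0.3549 + 0.1159 + 0.1247 + 0.0302 + 0.1677)
  = 49.2930 / 0.7934 = 62.13

62.13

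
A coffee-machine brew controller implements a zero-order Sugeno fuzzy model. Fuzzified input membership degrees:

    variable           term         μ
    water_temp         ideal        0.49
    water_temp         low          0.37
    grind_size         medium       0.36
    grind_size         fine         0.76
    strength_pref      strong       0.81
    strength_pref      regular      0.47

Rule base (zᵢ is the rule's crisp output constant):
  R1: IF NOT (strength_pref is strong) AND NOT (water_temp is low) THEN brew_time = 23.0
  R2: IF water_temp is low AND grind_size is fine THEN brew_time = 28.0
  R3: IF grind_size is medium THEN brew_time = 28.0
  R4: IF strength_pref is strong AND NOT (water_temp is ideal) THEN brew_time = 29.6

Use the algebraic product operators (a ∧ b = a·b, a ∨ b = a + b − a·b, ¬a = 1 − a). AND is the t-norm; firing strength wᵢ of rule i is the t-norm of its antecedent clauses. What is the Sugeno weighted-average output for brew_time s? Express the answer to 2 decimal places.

28.05

R1 (z=23.0): ¬strong=1−0.81=0.19, ¬low=1−0.37=0.63; AND[a·b] → w = 0.1197
R2 (z=28.0): low=0.37, fine=0.76; AND[a·b] → w = 0.2812
R3 (z=28.0): medium=0.36 → w = 0.3600
R4 (z=29.6): strong=0.81, ¬ideal=1−0.49=0.51; AND[a·b] → w = 0.4131
Weighted average = (0.1197·23.0 + 0.2812·28.0 + 0.3600·28.0 + 0.4131·29.6) / (0.1197 + 0.2812 + 0.3600 + 0.4131)
  = 32.9345 / 1.1740 = 28.05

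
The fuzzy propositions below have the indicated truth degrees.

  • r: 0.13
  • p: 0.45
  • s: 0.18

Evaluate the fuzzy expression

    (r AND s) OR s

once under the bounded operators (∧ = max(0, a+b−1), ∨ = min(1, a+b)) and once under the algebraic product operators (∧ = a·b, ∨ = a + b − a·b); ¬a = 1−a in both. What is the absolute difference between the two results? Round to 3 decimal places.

Under bounded:
  r AND s = max(0, a+b−1) on (0.13, 0.18) = 0.00
  (r AND s) OR s = min(1, a+b) on (0.00, 0.18) = 0.18
  → value = 0.1800
Under algebraic product:
  r AND s = a·b on (0.1300, 0.1800) = 0.0234
  (r AND s) OR s = a + b − a·b on (0.0234, 0.1800) = 0.1992
  → value = 0.1992
|0.1800 − 0.1992| = 0.019

0.019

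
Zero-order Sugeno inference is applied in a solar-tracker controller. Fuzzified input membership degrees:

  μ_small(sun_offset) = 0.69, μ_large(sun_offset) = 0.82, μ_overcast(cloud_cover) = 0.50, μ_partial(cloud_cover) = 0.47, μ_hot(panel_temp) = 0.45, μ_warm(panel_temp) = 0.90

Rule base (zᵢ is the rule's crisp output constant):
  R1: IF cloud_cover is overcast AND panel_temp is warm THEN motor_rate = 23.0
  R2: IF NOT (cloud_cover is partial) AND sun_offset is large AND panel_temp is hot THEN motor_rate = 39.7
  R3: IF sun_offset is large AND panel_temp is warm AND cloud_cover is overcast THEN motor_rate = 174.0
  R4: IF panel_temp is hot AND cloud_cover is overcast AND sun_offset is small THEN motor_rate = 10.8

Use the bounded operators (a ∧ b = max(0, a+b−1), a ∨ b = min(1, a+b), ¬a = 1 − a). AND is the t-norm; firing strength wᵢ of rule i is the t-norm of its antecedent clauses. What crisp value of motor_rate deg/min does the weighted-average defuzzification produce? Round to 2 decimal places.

76.58

R1 (z=23.0): overcast=0.50, warm=0.90; AND[max(0, a+b−1)] → w = 0.40
R2 (z=39.7): ¬partial=1−0.47=0.53, large=0.82, hot=0.45; AND[max(0, a+b−1)] → w = 0.00
R3 (z=174.0): large=0.82, warm=0.90, overcast=0.50; AND[max(0, a+b−1)] → w = 0.22
R4 (z=10.8): hot=0.45, overcast=0.50, small=0.69; AND[max(0, a+b−1)] → w = 0.00
Weighted average = (0.40·23.0 + 0.00·39.7 + 0.22·174.0 + 0.00·10.8) / (0.40 + 0.00 + 0.22 + 0.00)
  = 47.4800 / 0.6200 = 76.58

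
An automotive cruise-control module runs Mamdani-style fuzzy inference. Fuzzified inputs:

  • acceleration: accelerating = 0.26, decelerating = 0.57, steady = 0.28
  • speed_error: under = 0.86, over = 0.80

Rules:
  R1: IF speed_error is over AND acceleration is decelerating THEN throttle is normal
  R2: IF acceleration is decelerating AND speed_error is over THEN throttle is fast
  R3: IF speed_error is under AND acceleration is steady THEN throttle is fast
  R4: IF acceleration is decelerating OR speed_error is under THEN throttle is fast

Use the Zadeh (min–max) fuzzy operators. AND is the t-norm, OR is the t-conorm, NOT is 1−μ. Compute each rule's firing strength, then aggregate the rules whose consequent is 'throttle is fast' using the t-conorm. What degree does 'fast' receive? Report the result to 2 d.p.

0.86

R1: over=0.80, decelerating=0.57; AND[min(a, b)] → w = 0.57
R2: decelerating=0.57, over=0.80; AND[min(a, b)] → w = 0.57
R3: under=0.86, steady=0.28; AND[min(a, b)] → w = 0.28
R4: decelerating=0.57, under=0.86; OR[max(a, b)] → w = 0.86
Rules with consequent 'fast': {R2, R3, R4} → strengths 0.57, 0.28, 0.86
Aggregate via t-conorm [max(a, b)]: 0.86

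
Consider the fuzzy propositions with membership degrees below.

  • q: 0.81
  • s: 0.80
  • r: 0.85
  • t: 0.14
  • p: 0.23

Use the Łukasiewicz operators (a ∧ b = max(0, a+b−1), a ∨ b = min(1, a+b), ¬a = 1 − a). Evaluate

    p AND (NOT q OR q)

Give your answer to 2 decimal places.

0.23

NOT q = 1 − 0.81 = 0.19
NOT q OR q = min(1, a+b) on (0.19, 0.81) = 1.00
p AND (NOT q OR q) = max(0, a+b−1) on (0.23, 1.00) = 0.23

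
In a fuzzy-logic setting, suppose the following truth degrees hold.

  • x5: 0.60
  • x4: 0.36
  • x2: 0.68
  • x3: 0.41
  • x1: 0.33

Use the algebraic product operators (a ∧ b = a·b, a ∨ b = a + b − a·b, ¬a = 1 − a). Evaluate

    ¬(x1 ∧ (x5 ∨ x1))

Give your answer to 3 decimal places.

0.758

x5 ∨ x1 = a + b − a·b on (0.6000, 0.3300) = 0.7320
x1 ∧ (x5 ∨ x1) = a·b on (0.3300, 0.7320) = 0.2416
¬(x1 ∧ (x5 ∨ x1)) = 1 − 0.2416 = 0.7584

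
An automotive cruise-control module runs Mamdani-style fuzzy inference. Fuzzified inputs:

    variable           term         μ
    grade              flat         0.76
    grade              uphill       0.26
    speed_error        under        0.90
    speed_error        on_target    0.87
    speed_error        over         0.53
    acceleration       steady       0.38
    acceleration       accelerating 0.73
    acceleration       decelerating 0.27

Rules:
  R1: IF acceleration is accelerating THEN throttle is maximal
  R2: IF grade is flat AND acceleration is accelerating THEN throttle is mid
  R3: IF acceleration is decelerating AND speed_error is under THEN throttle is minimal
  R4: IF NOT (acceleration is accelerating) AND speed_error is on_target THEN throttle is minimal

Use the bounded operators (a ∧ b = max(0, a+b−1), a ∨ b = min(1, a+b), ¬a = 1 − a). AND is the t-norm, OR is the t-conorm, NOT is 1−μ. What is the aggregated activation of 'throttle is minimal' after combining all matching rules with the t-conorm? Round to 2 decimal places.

0.31

R1: accelerating=0.73 → w = 0.73
R2: flat=0.76, accelerating=0.73; AND[max(0, a+b−1)] → w = 0.49
R3: decelerating=0.27, under=0.90; AND[max(0, a+b−1)] → w = 0.17
R4: ¬accelerating=1−0.73=0.27, on_target=0.87; AND[max(0, a+b−1)] → w = 0.14
Rules with consequent 'minimal': {R3, R4} → strengths 0.17, 0.14
Aggregate via t-conorm [min(1, a+b)]: 0.31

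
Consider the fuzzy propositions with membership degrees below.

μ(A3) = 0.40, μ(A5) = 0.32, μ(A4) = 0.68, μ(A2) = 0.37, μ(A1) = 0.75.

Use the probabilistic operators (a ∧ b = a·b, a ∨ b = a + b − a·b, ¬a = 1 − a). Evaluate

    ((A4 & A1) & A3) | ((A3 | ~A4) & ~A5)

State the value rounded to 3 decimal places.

0.524

A4 & A1 = a·b on (0.6800, 0.7500) = 0.5100
(A4 & A1) & A3 = a·b on (0.5100, 0.4000) = 0.2040
~A4 = 1 − 0.6800 = 0.3200
A3 | ~A4 = a + b − a·b on (0.4000, 0.3200) = 0.5920
~A5 = 1 − 0.3200 = 0.6800
(A3 | ~A4) & ~A5 = a·b on (0.5920, 0.6800) = 0.4026
((A4 & A1) & A3) | ((A3 | ~A4) & ~A5) = a + b − a·b on (0.2040, 0.4026) = 0.5244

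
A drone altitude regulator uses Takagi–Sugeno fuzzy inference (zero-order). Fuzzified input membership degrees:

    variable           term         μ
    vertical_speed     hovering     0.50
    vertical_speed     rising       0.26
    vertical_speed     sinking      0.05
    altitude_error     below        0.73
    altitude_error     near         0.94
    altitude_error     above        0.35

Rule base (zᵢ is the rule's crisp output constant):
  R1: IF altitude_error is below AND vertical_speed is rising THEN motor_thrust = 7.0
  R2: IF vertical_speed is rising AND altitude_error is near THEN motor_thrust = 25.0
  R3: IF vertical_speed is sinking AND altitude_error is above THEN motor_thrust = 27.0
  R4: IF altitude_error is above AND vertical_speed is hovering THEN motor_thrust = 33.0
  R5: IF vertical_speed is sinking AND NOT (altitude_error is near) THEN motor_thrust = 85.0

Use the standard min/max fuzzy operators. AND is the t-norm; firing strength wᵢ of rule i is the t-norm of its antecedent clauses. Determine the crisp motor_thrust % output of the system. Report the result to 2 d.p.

R1 (z=7.0): below=0.73, rising=0.26; AND[min(a, b)] → w = 0.26
R2 (z=25.0): rising=0.26, near=0.94; AND[min(a, b)] → w = 0.26
R3 (z=27.0): sinking=0.05, above=0.35; AND[min(a, b)] → w = 0.05
R4 (z=33.0): above=0.35, hovering=0.50; AND[min(a, b)] → w = 0.35
R5 (z=85.0): sinking=0.05, ¬near=1−0.94=0.06; AND[min(a, b)] → w = 0.05
Weighted average = (0.26·7.0 + 0.26·25.0 + 0.05·27.0 + 0.35·33.0 + 0.05·85.0) / (0.26 + 0.26 + 0.05 + 0.35 + 0.05)
  = 25.4700 / 0.9700 = 26.26

26.26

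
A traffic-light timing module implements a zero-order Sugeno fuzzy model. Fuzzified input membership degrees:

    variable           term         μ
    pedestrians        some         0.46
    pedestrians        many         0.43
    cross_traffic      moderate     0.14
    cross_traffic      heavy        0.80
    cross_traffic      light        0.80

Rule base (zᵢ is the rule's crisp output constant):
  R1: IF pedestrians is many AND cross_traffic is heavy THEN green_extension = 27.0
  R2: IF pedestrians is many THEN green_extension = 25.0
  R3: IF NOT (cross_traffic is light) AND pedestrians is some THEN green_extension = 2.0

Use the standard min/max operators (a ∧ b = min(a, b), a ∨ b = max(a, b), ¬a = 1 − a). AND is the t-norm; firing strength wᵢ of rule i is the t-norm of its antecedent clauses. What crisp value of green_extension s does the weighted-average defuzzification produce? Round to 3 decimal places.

21.472

R1 (z=27.0): many=0.43, heavy=0.80; AND[min(a, b)] → w = 0.43
R2 (z=25.0): many=0.43 → w = 0.43
R3 (z=2.0): ¬light=1−0.80=0.20, some=0.46; AND[min(a, b)] → w = 0.20
Weighted average = (0.43·27.0 + 0.43·25.0 + 0.20·2.0) / (0.43 + 0.43 + 0.20)
  = 22.7600 / 1.0600 = 21.472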